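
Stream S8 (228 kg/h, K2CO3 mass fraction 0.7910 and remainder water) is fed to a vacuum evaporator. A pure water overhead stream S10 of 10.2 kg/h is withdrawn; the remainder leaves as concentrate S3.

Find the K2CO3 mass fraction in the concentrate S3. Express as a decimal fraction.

0.8280

K2CO3 is not removed: 228×0.791 = 180.35 kg/h of K2CO3 enters S3.
Concentrate = 228 − 10.2 = 217.8 kg/h.
Mass fraction = 180.35/217.8 = 0.8280.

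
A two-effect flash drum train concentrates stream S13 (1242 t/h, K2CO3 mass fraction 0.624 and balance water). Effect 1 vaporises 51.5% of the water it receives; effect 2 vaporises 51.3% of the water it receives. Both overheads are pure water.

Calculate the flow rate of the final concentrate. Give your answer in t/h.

885.3 t/h

water in feed = 1242×0.376 = 466.99 t/h.
After stage 1: water left = (1−0.515)×466.99 = 226.49; stream total = 1001.5 t/h.
After stage 2: water left = (1−0.513)×226.49 = 110.3; final concentrate = 885.31 t/h.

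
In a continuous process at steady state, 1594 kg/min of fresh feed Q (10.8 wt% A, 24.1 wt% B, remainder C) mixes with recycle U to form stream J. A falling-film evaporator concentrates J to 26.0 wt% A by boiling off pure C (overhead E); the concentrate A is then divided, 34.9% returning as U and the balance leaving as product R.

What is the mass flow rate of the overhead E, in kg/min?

931.9 kg/min

Overall A balance (none leaves overhead): A in fresh feed = A in product, i.e. 1594×0.108 = (1−0.349)·A·0.260.
A = 172.15/(0.260×0.651) = 1017.1 kg/min.
Recycle U = 0.349×1017.1 = 354.96 kg/min.
Combined feed J = 1594 + 354.96 = 1949 kg/min.
Overhead E = J − A = 1949 − 1017.1 = 931.88 kg/min.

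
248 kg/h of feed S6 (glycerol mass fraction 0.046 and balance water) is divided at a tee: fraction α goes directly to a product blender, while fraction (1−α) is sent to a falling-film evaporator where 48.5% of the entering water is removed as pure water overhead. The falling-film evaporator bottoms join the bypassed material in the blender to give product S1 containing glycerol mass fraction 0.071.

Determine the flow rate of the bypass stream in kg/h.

All 248×0.046 = 11.408 kg/h of glycerol reaches S1, so S1 = 11.408/0.071 = 160.68 kg/h and vapour = 87.324 kg/h.
The evaporator receives (1−α)·248 of feed at 0.954 water and removes 0.485 of that water:
0.485×0.954×(1−α)×248 = 87.324
(1−α) = 87.324/114.75 = 0.7610;  α = 0.2390.
Bypass flow = 0.2390×248 = 59.269 kg/h.

59.27 kg/h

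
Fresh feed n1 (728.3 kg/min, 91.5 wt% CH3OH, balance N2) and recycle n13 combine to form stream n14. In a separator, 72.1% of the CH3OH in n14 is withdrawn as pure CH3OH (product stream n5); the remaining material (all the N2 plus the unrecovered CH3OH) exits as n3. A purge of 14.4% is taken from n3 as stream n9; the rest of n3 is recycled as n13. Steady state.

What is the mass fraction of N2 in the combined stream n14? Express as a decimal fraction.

N2 enters only via n1 and leaves only via the purge: 728.3×0.085 = 0.144×(N2 in n3), and the separator passes all N2, so N2 in n14 = N2 in n3 = 429.9 kg/min.
CH3OH in n14: m_A = 728.3×0.915 + (1−0.144)·(1−0.721)·m_A, so m_A = 666.39/0.7612 = 875.48 kg/min.
n14 = 875.48 + 429.9 = 1305.4 kg/min.
N2 fraction in n14 = 429.9/1305.4 = 0.329.

0.329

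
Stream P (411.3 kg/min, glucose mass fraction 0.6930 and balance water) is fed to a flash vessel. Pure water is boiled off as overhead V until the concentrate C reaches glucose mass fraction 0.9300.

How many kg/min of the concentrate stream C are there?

glucose is conserved: 411.3×0.693 = 285.03 kg/min all reports to the concentrate.
Concentrate = 285.03/(target fraction) = 306.48 kg/min.

306.5 kg/min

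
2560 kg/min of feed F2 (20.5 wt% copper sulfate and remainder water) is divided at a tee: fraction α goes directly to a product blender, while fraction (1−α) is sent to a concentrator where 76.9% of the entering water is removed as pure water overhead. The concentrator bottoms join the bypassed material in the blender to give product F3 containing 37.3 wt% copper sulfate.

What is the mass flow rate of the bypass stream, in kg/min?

All 2560×0.205 = 524.8 kg/min of copper sulfate reaches F3, so F3 = 524.8/0.373 = 1407 kg/min and vapour = 1153 kg/min.
The evaporator receives (1−α)·2560 of feed at 0.795 water and removes 0.769 of that water:
0.769×0.795×(1−α)×2560 = 1153
(1−α) = 1153/1565.1 = 0.7367;  α = 0.2633.
Bypass flow = 0.2633×2560 = 673.98 kg/min.

674 kg/min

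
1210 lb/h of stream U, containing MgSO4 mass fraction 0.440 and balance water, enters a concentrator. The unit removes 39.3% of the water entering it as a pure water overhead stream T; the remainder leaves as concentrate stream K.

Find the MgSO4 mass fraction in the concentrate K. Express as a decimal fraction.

MgSO4 is not removed: 1210×0.440 = 532.4 lb/h of MgSO4 enters K.
water entering = 1210×0.560 = 677.6 lb/h; overhead removed = 0.393×677.6 = 266.3 lb/h.
Concentrate = 1210 − 266.3 = 943.7 lb/h.
Mass fraction = 532.4/943.7 = 0.564.

0.564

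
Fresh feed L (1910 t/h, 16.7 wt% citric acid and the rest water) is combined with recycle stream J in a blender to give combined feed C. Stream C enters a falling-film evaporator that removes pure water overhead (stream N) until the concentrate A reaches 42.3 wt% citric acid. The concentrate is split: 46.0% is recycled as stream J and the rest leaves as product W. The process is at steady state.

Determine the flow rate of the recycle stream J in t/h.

Overall citric acid balance (none leaves overhead): citric acid in fresh feed = citric acid in product, i.e. 1910×0.167 = (1−0.460)·A·0.423.
A = 318.97/(0.423×0.540) = 1396.4 t/h.
Recycle J = 0.460×1396.4 = 642.35 t/h.

642.4 t/h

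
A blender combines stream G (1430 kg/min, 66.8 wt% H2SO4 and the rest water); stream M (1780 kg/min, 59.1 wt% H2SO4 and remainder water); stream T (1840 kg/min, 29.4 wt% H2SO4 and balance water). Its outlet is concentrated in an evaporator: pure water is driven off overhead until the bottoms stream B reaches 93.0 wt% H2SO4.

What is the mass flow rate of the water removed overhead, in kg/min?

2310 kg/min

H2SO4 entering = 1430×0.668 + 1780×0.591 + 1840×0.294 = 2548.2 kg/min.
All H2SO4 reports to B, so B = 2548.2/0.930 = 2740 kg/min.
Total feed = 5050 kg/min; overhead = 5050 − 2740 = 2310 kg/min.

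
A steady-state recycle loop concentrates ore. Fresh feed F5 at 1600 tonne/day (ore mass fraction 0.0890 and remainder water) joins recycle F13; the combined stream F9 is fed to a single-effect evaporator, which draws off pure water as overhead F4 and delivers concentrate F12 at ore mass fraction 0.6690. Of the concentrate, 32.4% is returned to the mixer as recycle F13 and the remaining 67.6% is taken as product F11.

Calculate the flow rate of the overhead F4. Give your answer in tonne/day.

1387 tonne/day

Overall ore balance (none leaves overhead): ore in fresh feed = ore in product, i.e. 1600×0.089 = (1−0.324)·F12·0.669.
F12 = 142.4/(0.669×0.676) = 314.87 tonne/day.
Recycle F13 = 0.324×314.87 = 102.02 tonne/day.
Combined feed F9 = 1600 + 102.02 = 1702 tonne/day.
Overhead F4 = F9 − F12 = 1702 − 314.87 = 1387.1 tonne/day.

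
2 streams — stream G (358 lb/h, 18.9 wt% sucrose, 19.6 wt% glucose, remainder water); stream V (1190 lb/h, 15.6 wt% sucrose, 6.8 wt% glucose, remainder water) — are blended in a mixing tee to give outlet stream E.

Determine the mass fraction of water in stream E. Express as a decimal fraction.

0.739

Total flow out = 358 + 1190 = 1548 lb/h.
water in = 358×0.615 + 1190×0.776 = 1143.6 lb/h.
water mass fraction in E = 1143.6/1548 = 0.739.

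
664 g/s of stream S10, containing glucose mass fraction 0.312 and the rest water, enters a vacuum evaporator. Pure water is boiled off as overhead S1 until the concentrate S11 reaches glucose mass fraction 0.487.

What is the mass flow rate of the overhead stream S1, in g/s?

glucose is conserved: 664×0.312 = 207.17 g/s all reports to the concentrate.
Concentrate = 207.17/(target fraction) = 425.4 g/s.
Overhead = 664 − 425.4 = 238.6 g/s.

238.6 g/s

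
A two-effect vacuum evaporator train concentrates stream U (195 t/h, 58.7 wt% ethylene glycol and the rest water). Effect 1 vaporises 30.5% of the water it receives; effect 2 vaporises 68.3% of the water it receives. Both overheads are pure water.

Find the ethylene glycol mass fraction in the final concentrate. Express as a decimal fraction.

water in feed = 195×0.413 = 80.535 t/h.
After stage 1: water left = (1−0.305)×80.535 = 55.972; stream total = 170.44 t/h.
After stage 2: water left = (1−0.683)×55.972 = 17.743; final concentrate = 132.21 t/h.
ethylene glycol fraction = 114.46/132.21 = 0.866.

0.866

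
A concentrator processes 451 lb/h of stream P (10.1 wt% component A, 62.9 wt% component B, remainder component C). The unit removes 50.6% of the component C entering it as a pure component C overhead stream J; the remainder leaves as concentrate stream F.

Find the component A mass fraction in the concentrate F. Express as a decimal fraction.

0.1170

component A is not removed: 451×0.101 = 45.551 lb/h of component A enters F.
component C entering = 451×0.270 = 121.77 lb/h; overhead removed = 0.506×121.77 = 61.616 lb/h.
Concentrate = 451 − 61.616 = 389.38 lb/h.
Mass fraction = 45.551/389.38 = 0.1170.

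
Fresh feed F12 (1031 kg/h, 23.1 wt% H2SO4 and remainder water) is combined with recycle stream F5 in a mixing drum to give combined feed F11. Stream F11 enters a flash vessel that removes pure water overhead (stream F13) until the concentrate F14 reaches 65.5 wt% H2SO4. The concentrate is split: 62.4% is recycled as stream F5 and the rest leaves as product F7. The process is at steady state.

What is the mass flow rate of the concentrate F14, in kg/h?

967 kg/h

Overall H2SO4 balance (none leaves overhead): H2SO4 in fresh feed = H2SO4 in product, i.e. 1031×0.231 = (1−0.624)·F14·0.655.
F14 = 238.16/(0.655×0.376) = 967.03 kg/h.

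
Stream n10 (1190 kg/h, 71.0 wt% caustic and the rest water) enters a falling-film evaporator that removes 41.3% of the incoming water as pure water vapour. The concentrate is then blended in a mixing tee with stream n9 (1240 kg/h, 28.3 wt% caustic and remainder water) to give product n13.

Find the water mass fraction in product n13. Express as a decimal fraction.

0.4772

Vapour removed = 0.413×0.290×1190 = 142.53 kg/h; concentrate = 1047.5 kg/h.
water reaching the mixer = 202.57 (from concentrate) + 1240×0.717 = 1091.7 kg/h.
Product flow = 1047.5 + 1240 = 2287.5 kg/h; water fraction = 0.4772.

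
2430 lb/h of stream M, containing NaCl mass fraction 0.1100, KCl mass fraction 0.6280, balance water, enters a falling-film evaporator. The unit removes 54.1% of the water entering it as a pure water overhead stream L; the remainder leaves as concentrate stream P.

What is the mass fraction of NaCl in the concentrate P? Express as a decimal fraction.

NaCl is not removed: 2430×0.110 = 267.3 lb/h of NaCl enters P.
water entering = 2430×0.262 = 636.66 lb/h; overhead removed = 0.541×636.66 = 344.43 lb/h.
Concentrate = 2430 − 344.43 = 2085.6 lb/h.
Mass fraction = 267.3/2085.6 = 0.1282.

0.1282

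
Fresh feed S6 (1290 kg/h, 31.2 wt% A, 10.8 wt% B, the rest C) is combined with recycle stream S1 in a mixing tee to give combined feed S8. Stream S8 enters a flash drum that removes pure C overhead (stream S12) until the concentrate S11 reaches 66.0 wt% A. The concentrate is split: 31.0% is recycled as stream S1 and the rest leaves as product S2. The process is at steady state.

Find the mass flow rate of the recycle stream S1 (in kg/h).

Overall A balance (none leaves overhead): A in fresh feed = A in product, i.e. 1290×0.312 = (1−0.310)·S11·0.660.
S11 = 402.48/(0.660×0.690) = 883.79 kg/h.
Recycle S1 = 0.310×883.79 = 273.98 kg/h.

274 kg/h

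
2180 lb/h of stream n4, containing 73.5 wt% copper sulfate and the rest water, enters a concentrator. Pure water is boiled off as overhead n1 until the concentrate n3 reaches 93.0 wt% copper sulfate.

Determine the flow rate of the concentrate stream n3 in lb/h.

1723 lb/h

copper sulfate is conserved: 2180×0.735 = 1602.3 lb/h all reports to the concentrate.
Concentrate = 1602.3/(target fraction) = 1722.9 lb/h.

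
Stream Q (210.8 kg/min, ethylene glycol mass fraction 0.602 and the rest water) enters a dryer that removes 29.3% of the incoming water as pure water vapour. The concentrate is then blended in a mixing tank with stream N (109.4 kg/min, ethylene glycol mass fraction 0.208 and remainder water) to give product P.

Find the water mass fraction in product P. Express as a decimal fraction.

0.494

Vapour removed = 0.293×0.398×210.8 = 24.582 kg/min; concentrate = 186.22 kg/min.
water reaching the mixer = 59.316 (from concentrate) + 109.4×0.792 = 145.96 kg/min.
Product flow = 186.22 + 109.4 = 295.62 kg/min; water fraction = 0.494.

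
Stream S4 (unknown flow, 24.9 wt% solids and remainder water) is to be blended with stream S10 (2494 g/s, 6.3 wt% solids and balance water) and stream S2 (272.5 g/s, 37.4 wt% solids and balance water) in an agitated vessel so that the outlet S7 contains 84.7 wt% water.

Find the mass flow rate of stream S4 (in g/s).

1711 g/s

Let S4 be the unknown flow. Total out = 2766.5 + S4.
water balance: 2507.5 + 0.751·S4 = 0.847·(2766.5 + S4)
(0.751 − 0.847)·S4 = 0.847×2766.5 − 2507.5 = -164.24
S4 = -164.24 / -0.096 = 1710.8 g/s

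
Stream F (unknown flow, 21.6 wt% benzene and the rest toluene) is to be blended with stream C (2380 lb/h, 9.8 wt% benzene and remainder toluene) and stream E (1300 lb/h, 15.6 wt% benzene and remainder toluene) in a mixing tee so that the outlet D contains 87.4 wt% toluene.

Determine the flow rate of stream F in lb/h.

Let F be the unknown flow. Total out = 3680 + F.
toluene balance: 3244 + 0.784·F = 0.874·(3680 + F)
(0.784 − 0.874)·F = 0.874×3680 − 3244 = -27.64
F = -27.64 / -0.090 = 307.11 lb/h

307.1 lb/h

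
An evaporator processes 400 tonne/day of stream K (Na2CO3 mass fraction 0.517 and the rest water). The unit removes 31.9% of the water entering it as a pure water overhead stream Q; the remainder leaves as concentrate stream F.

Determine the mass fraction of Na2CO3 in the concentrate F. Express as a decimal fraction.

0.611

Na2CO3 is not removed: 400×0.517 = 206.8 tonne/day of Na2CO3 enters F.
water entering = 400×0.483 = 193.2 tonne/day; overhead removed = 0.319×193.2 = 61.631 tonne/day.
Concentrate = 400 − 61.631 = 338.37 tonne/day.
Mass fraction = 206.8/338.37 = 0.611.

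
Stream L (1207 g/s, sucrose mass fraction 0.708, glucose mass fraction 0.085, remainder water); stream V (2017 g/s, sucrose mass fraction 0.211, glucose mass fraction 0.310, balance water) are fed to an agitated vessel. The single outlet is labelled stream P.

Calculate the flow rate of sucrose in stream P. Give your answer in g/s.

sucrose out = sucrose in = 1207×0.708 + 2017×0.211 = 1280.1 g/s.

1280 g/s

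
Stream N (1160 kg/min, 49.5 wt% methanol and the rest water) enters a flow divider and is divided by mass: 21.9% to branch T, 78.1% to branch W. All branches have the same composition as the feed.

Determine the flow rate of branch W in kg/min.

906 kg/min

Branch W flow = 0.781×1160 = 905.96 kg/min.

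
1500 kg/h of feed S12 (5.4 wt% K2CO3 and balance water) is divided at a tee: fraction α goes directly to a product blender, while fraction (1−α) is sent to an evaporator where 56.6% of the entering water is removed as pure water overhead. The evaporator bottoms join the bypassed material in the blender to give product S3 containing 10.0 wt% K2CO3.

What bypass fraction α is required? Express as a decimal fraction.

0.141

All 1500×0.054 = 81 kg/h of K2CO3 reaches S3, so S3 = 81/0.100 = 810 kg/h and vapour = 690 kg/h.
The evaporator receives (1−α)·1500 of feed at 0.946 water and removes 0.566 of that water:
0.566×0.946×(1−α)×1500 = 690
(1−α) = 690/803.15 = 0.8591;  α = 0.1409.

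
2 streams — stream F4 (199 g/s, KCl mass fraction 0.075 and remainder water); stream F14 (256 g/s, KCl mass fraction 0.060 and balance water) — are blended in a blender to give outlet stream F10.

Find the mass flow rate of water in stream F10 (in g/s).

water out = water in = 199×0.925 + 256×0.940 = 424.72 g/s.

424.7 g/s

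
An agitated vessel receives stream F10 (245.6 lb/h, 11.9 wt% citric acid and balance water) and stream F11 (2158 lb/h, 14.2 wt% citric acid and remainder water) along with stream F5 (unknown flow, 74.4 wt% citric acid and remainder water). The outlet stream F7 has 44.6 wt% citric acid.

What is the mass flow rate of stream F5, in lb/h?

Let F5 be the unknown flow. Total out = 2403.6 + F5.
citric acid balance: 335.66 + 0.744·F5 = 0.446·(2403.6 + F5)
(0.744 − 0.446)·F5 = 0.446×2403.6 − 335.66 = 736.34
F5 = 736.34 / 0.298 = 2471 lb/h

2471 lb/h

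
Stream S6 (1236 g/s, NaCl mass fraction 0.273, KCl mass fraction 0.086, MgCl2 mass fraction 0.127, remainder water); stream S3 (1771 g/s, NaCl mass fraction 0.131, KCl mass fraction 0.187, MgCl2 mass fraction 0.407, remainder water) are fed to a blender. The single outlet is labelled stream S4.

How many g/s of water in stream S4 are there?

1122 g/s

water out = water in = 1236×0.514 + 1771×0.275 = 1122.3 g/s.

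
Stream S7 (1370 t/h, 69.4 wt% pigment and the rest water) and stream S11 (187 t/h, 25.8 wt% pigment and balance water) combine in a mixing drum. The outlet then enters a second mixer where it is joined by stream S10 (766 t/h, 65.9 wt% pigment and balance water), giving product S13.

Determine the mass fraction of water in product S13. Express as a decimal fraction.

Overall, product flow = 2323 t/h.
water in = 1370×0.306 + 187×0.742 + 766×0.341 = 819.18 t/h.
water fraction in S13 = 0.353.

0.353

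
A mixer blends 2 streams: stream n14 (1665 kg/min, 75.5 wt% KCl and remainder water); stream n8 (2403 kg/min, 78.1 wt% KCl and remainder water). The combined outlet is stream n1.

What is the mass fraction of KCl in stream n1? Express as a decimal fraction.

0.770

Total flow out = 1665 + 2403 = 4068 kg/min.
KCl in = 1665×0.755 + 2403×0.781 = 3133.8 kg/min.
KCl mass fraction in n1 = 3133.8/4068 = 0.770.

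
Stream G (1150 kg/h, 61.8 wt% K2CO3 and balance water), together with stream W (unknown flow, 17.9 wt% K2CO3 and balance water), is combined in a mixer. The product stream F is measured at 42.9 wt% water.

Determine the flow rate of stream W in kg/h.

137.9 kg/h

Let W be the unknown flow. Total out = 1150 + W.
water balance: 439.3 + 0.821·W = 0.429·(1150 + W)
(0.821 − 0.429)·W = 0.429×1150 − 439.3 = 54.05
W = 54.05 / 0.392 = 137.88 kg/h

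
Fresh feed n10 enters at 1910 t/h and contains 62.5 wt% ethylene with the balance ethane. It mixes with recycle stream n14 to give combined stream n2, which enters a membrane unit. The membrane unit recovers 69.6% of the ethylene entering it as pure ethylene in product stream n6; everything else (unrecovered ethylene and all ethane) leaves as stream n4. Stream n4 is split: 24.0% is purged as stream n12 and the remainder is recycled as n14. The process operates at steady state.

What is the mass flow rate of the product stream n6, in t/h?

ethylene in n2: m_A = 1910×0.625 + (1−0.240)·(1−0.696)·m_A, so m_A = 1193.8/0.7690 = 1552.4 t/h.
Product n6 = 0.696×1552.4 = 1080.5 t/h.

1080 t/h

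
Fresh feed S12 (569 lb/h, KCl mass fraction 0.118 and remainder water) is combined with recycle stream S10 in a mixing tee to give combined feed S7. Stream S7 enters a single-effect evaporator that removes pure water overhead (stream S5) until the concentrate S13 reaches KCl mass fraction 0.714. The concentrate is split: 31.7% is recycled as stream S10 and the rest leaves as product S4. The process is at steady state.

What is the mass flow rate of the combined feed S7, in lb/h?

612.6 lb/h

Overall KCl balance (none leaves overhead): KCl in fresh feed = KCl in product, i.e. 569×0.118 = (1−0.317)·S13·0.714.
S13 = 67.142/(0.714×0.683) = 137.68 lb/h.
Recycle S10 = 0.317×137.68 = 43.645 lb/h.
Combined feed S7 = 569 + 43.645 = 612.65 lb/h.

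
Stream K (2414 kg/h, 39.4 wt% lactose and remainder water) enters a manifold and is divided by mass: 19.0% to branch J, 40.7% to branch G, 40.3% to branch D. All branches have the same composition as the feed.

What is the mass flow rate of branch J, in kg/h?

Branch J flow = 0.190×2414 = 458.66 kg/h.

458.7 kg/h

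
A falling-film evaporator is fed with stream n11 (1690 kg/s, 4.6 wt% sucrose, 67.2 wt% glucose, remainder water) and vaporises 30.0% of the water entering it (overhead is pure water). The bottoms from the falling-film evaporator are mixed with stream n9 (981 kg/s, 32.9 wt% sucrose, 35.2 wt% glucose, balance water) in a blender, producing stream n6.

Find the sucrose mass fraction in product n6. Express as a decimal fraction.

0.158

Vapour removed = 0.300×0.282×1690 = 142.97 kg/s; concentrate = 1547 kg/s.
sucrose reaching the mixer = 77.74 (from concentrate) + 981×0.329 = 400.49 kg/s.
Product flow = 1547 + 981 = 2528 kg/s; sucrose fraction = 0.158.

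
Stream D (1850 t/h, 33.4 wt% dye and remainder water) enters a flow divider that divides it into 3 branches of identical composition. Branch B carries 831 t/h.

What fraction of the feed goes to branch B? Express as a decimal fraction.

0.449

Fraction to B = 831/1850 = 0.4492.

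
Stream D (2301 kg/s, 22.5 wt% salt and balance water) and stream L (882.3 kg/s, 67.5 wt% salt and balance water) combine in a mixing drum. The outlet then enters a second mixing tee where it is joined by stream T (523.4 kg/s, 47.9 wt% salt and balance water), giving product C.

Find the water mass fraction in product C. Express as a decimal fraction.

Overall, product flow = 3706.7 kg/s.
water in = 2301×0.775 + 882.3×0.325 + 523.4×0.521 = 2342.7 kg/s.
water fraction in C = 0.6320.

0.6320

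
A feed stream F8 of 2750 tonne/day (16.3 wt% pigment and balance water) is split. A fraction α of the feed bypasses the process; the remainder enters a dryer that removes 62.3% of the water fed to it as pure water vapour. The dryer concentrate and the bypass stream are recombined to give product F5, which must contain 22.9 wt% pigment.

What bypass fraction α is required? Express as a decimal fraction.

0.447

All 2750×0.163 = 448.25 tonne/day of pigment reaches F5, so F5 = 448.25/0.229 = 1957.4 tonne/day and vapour = 792.58 tonne/day.
The evaporator receives (1−α)·2750 of feed at 0.837 water and removes 0.623 of that water:
0.623×0.837×(1−α)×2750 = 792.58
(1−α) = 792.58/1434 = 0.5527;  α = 0.4473.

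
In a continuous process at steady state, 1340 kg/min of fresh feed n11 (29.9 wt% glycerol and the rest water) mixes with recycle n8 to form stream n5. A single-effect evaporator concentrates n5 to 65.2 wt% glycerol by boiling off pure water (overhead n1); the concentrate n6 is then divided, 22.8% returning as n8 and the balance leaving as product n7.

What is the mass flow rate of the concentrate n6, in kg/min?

796 kg/min

Overall glycerol balance (none leaves overhead): glycerol in fresh feed = glycerol in product, i.e. 1340×0.299 = (1−0.228)·n6·0.652.
n6 = 400.66/(0.652×0.772) = 796 kg/min.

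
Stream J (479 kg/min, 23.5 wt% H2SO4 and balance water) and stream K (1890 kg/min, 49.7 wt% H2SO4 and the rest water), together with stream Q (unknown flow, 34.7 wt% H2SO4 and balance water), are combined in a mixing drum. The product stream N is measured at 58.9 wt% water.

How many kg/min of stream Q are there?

Let Q be the unknown flow. Total out = 2369 + Q.
water balance: 1317.1 + 0.653·Q = 0.589·(2369 + Q)
(0.653 − 0.589)·Q = 0.589×2369 − 1317.1 = 78.236
Q = 78.236 / 0.064 = 1222.4 kg/min

1222 kg/min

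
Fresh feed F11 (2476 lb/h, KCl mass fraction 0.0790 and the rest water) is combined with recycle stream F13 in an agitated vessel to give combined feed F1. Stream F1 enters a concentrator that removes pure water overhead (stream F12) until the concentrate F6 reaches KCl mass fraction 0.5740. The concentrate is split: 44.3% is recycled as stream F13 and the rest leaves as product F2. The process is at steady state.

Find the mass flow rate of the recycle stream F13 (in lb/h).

271 lb/h

Overall KCl balance (none leaves overhead): KCl in fresh feed = KCl in product, i.e. 2476×0.079 = (1−0.443)·F6·0.574.
F6 = 195.6/(0.574×0.557) = 611.8 lb/h.
Recycle F13 = 0.443×611.8 = 271.03 lb/h.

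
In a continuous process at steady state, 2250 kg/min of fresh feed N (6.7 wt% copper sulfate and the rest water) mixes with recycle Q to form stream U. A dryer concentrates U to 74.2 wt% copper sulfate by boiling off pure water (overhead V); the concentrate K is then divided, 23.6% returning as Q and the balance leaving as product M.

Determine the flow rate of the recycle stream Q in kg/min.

62.76 kg/min

Overall copper sulfate balance (none leaves overhead): copper sulfate in fresh feed = copper sulfate in product, i.e. 2250×0.067 = (1−0.236)·K·0.742.
K = 150.75/(0.742×0.764) = 265.93 kg/min.
Recycle Q = 0.236×265.93 = 62.758 kg/min.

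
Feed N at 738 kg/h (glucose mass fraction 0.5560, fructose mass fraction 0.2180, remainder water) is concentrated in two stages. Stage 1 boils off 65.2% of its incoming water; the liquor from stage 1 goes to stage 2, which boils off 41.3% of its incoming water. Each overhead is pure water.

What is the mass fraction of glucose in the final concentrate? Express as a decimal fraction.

0.6779

water in feed = 738×0.226 = 166.79 kg/h.
After stage 1: water left = (1−0.652)×166.79 = 58.042; stream total = 629.25 kg/h.
After stage 2: water left = (1−0.413)×58.042 = 34.071; final concentrate = 605.28 kg/h.
glucose fraction = 410.33/605.28 = 0.6779.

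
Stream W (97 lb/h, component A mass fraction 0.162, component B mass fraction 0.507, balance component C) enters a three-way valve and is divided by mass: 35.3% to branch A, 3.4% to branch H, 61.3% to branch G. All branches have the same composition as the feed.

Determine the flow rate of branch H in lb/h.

Branch H flow = 0.034×97 = 3.298 lb/h.

3.298 lb/h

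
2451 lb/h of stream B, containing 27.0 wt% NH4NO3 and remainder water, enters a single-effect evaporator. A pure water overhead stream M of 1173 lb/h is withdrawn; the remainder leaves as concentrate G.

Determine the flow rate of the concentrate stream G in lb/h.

Concentrate = 2451 − 1173 = 1278 lb/h.

1278 lb/h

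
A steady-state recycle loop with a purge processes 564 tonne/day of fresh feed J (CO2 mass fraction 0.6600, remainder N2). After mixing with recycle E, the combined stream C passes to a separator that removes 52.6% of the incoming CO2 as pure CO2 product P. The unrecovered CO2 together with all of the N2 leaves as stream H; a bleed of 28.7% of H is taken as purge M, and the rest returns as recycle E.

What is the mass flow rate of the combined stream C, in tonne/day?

N2 enters only via J and leaves only via the purge: 564×0.340 = 0.287×(N2 in H), and the separator passes all N2, so N2 in C = N2 in H = 668.15 tonne/day.
CO2 in C: m_A = 564×0.660 + (1−0.287)·(1−0.526)·m_A, so m_A = 372.24/0.6620 = 562.26 tonne/day.
C = 562.26 + 668.15 = 1230.4 tonne/day.

1230 tonne/day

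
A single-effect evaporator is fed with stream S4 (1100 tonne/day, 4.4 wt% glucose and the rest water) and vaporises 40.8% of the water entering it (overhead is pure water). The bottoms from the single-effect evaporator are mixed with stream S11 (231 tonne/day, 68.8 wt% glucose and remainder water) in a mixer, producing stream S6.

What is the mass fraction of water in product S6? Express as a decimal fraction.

0.770

Vapour removed = 0.408×0.956×1100 = 429.05 tonne/day; concentrate = 670.95 tonne/day.
water reaching the mixer = 622.55 (from concentrate) + 231×0.312 = 694.62 tonne/day.
Product flow = 670.95 + 231 = 901.95 tonne/day; water fraction = 0.770.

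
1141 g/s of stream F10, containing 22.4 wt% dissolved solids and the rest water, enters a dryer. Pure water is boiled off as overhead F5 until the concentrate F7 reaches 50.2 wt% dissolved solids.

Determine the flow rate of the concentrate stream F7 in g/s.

509.1 g/s

dissolved solids is conserved: 1141×0.224 = 255.58 g/s all reports to the concentrate.
Concentrate = 255.58/(target fraction) = 509.13 g/s.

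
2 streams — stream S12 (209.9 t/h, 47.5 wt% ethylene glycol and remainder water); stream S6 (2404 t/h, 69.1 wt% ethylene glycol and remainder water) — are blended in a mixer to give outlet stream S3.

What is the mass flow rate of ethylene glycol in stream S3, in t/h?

1761 t/h

ethylene glycol out = ethylene glycol in = 209.9×0.475 + 2404×0.691 = 1760.9 t/h.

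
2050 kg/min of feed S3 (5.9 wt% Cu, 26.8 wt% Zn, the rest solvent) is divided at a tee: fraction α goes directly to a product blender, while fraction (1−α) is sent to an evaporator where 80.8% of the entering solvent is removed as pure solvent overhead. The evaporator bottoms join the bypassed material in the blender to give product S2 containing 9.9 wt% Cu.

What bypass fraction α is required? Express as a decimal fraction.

0.257

All 2050×0.059 = 120.95 kg/min of Cu reaches S2, so S2 = 120.95/0.099 = 1221.7 kg/min and vapour = 828.28 kg/min.
The evaporator receives (1−α)·2050 of feed at 0.673 solvent and removes 0.808 of that solvent:
0.808×0.673×(1−α)×2050 = 828.28
(1−α) = 828.28/1114.8 = 0.7430;  α = 0.2570.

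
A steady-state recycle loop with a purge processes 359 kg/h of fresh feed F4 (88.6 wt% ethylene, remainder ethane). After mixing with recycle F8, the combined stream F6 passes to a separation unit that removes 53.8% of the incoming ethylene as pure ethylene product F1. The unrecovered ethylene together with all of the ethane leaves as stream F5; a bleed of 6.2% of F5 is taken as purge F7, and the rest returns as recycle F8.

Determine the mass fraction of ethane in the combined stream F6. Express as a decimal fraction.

ethane enters only via F4 and leaves only via the purge: 359×0.114 = 0.062×(ethane in F5), and the separation unit passes all ethane, so ethane in F6 = ethane in F5 = 660.1 kg/h.
ethylene in F6: m_A = 359×0.886 + (1−0.062)·(1−0.538)·m_A, so m_A = 318.07/0.5666 = 561.33 kg/h.
F6 = 561.33 + 660.1 = 1221.4 kg/h.
ethane fraction in F6 = 660.1/1221.4 = 0.540.

0.540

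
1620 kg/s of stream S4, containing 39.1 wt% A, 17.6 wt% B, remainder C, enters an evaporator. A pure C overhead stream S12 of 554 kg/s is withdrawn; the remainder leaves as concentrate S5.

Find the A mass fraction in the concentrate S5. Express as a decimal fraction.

0.5942

A is not removed: 1620×0.391 = 633.42 kg/s of A enters S5.
Concentrate = 1620 − 554 = 1066 kg/s.
Mass fraction = 633.42/1066 = 0.5942.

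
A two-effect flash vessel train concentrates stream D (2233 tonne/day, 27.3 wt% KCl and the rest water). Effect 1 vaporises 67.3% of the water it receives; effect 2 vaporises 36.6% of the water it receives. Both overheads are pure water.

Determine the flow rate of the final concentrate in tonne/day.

water in feed = 2233×0.727 = 1623.4 tonne/day.
After stage 1: water left = (1−0.673)×1623.4 = 530.85; stream total = 1140.5 tonne/day.
After stage 2: water left = (1−0.366)×530.85 = 336.56; final concentrate = 946.17 tonne/day.

946.2 tonne/day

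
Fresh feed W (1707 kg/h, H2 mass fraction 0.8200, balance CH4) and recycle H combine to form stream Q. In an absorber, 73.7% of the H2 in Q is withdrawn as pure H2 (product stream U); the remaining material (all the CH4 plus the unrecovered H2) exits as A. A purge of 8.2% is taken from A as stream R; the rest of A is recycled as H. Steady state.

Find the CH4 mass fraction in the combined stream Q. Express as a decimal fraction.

0.6700

CH4 enters only via W and leaves only via the purge: 1707×0.180 = 0.082×(CH4 in A), and the absorber passes all CH4, so CH4 in Q = CH4 in A = 3747.1 kg/h.
H2 in Q: m_A = 1707×0.820 + (1−0.082)·(1−0.737)·m_A, so m_A = 1399.7/0.7586 = 1845.2 kg/h.
Q = 1845.2 + 3747.1 = 5592.3 kg/h.
CH4 fraction in Q = 3747.1/5592.3 = 0.6700.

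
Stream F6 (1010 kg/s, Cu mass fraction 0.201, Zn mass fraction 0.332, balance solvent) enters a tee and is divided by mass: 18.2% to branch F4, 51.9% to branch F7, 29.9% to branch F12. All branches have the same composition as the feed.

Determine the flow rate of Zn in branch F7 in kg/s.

174 kg/s

Branch F7 total = 0.519×1010 = 524.19 kg/s.
Zn in F7 = 0.332×524.19 = 174.03 kg/s.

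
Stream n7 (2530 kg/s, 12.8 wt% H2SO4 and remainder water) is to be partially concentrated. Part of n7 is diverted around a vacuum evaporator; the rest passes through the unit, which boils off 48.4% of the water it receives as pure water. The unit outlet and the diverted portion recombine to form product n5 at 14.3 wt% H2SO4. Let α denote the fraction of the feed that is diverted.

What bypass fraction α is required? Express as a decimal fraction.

All 2530×0.128 = 323.84 kg/s of H2SO4 reaches n5, so n5 = 323.84/0.143 = 2264.6 kg/s and vapour = 265.38 kg/s.
The evaporator receives (1−α)·2530 of feed at 0.872 water and removes 0.484 of that water:
0.484×0.872×(1−α)×2530 = 265.38
(1−α) = 265.38/1067.8 = 0.2485;  α = 0.7515.

0.751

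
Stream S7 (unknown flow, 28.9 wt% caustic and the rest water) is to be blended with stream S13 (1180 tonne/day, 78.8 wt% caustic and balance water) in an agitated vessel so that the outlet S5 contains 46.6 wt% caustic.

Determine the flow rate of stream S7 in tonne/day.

Let S7 be the unknown flow. Total out = 1180 + S7.
caustic balance: 929.84 + 0.289·S7 = 0.466·(1180 + S7)
(0.289 − 0.466)·S7 = 0.466×1180 − 929.84 = -379.96
S7 = -379.96 / -0.177 = 2146.7 tonne/day

2147 tonne/day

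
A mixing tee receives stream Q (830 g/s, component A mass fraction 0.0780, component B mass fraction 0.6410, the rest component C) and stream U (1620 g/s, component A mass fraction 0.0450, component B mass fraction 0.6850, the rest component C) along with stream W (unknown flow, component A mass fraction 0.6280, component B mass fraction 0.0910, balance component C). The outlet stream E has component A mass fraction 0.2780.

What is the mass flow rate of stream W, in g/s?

1553 g/s

Let W be the unknown flow. Total out = 2450 + W.
component A balance: 137.64 + 0.628·W = 0.278·(2450 + W)
(0.628 − 0.278)·W = 0.278×2450 − 137.64 = 543.46
W = 543.46 / 0.350 = 1552.7 g/s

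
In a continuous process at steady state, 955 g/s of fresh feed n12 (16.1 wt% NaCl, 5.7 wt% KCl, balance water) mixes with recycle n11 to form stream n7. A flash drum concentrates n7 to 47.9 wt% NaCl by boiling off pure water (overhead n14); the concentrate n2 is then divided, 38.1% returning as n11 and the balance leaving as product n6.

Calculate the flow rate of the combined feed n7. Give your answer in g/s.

1153 g/s

Overall NaCl balance (none leaves overhead): NaCl in fresh feed = NaCl in product, i.e. 955×0.161 = (1−0.381)·n2·0.479.
n2 = 153.75/(0.479×0.619) = 518.56 g/s.
Recycle n11 = 0.381×518.56 = 197.57 g/s.
Combined feed n7 = 955 + 197.57 = 1152.6 g/s.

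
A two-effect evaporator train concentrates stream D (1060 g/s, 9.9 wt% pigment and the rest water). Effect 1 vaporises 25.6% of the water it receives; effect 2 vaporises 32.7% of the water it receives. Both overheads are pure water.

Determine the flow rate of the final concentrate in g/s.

583.2 g/s

water in feed = 1060×0.901 = 955.06 g/s.
After stage 1: water left = (1−0.256)×955.06 = 710.56; stream total = 815.5 g/s.
After stage 2: water left = (1−0.327)×710.56 = 478.21; final concentrate = 583.15 g/s.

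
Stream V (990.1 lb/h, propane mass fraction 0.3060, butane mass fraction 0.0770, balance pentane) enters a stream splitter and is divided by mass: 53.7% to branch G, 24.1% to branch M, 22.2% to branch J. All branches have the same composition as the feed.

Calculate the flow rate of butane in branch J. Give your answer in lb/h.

Branch J total = 0.222×990.1 = 219.8 lb/h.
butane in J = 0.077×219.8 = 16.925 lb/h.

16.92 lb/h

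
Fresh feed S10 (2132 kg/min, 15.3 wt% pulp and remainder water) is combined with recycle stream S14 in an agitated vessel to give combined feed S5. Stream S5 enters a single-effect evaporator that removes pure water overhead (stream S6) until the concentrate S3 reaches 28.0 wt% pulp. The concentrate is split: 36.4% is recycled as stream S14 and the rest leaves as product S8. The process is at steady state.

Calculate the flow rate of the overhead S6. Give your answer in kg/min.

Overall pulp balance (none leaves overhead): pulp in fresh feed = pulp in product, i.e. 2132×0.153 = (1−0.364)·S3·0.280.
S3 = 326.2/(0.280×0.636) = 1831.7 kg/min.
Recycle S14 = 0.364×1831.7 = 666.75 kg/min.
Combined feed S5 = 2132 + 666.75 = 2798.8 kg/min.
Overhead S6 = S5 − S3 = 2798.8 − 1831.7 = 967.01 kg/min.

967 kg/min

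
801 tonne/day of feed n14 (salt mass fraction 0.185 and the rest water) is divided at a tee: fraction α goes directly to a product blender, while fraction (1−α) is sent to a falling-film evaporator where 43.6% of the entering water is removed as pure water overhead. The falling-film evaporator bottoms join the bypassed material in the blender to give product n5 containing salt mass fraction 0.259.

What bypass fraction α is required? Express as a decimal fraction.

0.196

All 801×0.185 = 148.19 tonne/day of salt reaches n5, so n5 = 148.19/0.259 = 572.14 tonne/day and vapour = 228.86 tonne/day.
The evaporator receives (1−α)·801 of feed at 0.815 water and removes 0.436 of that water:
0.436×0.815×(1−α)×801 = 228.86
(1−α) = 228.86/284.63 = 0.8041;  α = 0.1959.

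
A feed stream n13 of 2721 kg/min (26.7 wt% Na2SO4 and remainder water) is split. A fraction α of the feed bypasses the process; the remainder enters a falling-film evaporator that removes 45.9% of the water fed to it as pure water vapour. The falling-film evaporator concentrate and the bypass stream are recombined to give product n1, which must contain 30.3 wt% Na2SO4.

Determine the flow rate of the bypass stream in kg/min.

1760 kg/min

All 2721×0.267 = 726.51 kg/min of Na2SO4 reaches n1, so n1 = 726.51/0.303 = 2397.7 kg/min and vapour = 323.29 kg/min.
The evaporator receives (1−α)·2721 of feed at 0.733 water and removes 0.459 of that water:
0.459×0.733×(1−α)×2721 = 323.29
(1−α) = 323.29/915.47 = 0.3531;  α = 0.6469.
Bypass flow = 0.6469×2721 = 1760.1 kg/min.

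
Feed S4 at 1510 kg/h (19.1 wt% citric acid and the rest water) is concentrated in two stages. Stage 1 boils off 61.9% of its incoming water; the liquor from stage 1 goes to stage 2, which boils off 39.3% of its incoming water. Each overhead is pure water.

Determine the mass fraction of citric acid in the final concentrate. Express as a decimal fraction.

0.505

water in feed = 1510×0.809 = 1221.6 kg/h.
After stage 1: water left = (1−0.619)×1221.6 = 465.43; stream total = 753.84 kg/h.
After stage 2: water left = (1−0.393)×465.43 = 282.51; final concentrate = 570.92 kg/h.
citric acid fraction = 288.41/570.92 = 0.505.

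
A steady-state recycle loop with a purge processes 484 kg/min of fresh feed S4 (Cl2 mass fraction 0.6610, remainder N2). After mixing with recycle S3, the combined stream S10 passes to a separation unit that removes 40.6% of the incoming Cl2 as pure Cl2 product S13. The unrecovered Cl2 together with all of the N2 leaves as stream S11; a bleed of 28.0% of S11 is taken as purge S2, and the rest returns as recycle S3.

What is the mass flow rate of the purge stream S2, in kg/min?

257 kg/min

N2 enters only via S4 and leaves only via the purge: 484×0.339 = 0.280×(N2 in S11), and the separation unit passes all N2, so N2 in S10 = N2 in S11 = 585.99 kg/min.
Cl2 in S10: m_A = 484×0.661 + (1−0.280)·(1−0.406)·m_A, so m_A = 319.92/0.5723 = 558.99 kg/min.
S11 = (1−0.406)×558.99 + 585.99 = 918.03 kg/min.
Purge S2 = 0.280×918.03 = 257.05 kg/min.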